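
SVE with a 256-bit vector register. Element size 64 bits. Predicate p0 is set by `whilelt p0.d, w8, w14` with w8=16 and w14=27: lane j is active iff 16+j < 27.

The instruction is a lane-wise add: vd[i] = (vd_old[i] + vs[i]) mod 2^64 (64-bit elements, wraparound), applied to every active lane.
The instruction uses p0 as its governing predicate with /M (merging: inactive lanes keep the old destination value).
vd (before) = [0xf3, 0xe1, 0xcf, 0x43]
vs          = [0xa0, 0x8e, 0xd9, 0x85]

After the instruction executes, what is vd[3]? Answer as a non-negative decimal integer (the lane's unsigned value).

256-bit reg / 64-bit elem → 4 lanes
p0[j] = (16+j < 27); true for j=0..3 → 4 lanes set
[0] add(0xf3,0xa0) = 0x193
[1] add(0xe1,0x8e) = 0x16f
[2] add(0xcf,0xd9) = 0x1a8
[3] add(0x43,0x85) = 0xc8

vd[3] = 200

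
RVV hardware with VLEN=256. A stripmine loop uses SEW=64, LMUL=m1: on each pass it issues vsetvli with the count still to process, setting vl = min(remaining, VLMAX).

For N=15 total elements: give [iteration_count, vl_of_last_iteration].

lanes per group: 256·1/64 = 4
iterations = ceil(15/4) = 4; final-pass vl = 3

[iterations, last_vl] = [4, 3]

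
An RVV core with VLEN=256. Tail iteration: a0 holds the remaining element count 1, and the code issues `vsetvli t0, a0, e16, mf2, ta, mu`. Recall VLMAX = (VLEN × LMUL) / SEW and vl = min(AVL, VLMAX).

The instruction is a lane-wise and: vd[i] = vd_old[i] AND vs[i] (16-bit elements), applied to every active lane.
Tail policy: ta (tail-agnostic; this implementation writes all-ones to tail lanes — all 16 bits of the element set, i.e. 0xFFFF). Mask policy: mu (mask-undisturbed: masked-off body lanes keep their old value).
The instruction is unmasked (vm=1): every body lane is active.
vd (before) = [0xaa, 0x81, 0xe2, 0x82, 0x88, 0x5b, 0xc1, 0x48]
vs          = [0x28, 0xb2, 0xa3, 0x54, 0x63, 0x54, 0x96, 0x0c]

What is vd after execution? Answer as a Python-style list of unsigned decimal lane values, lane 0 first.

VLMAX = (256 × 1/2) / 16 = 8 lanes
vl ← min(1, 8) = 1
  i=0: and(0xaa,0x28) → 40
  i=1: tail/ones → 65535
  i=2: tail/ones → 65535
  i=3: tail/ones → 65535
  i=4: tail/ones → 65535
  i=5: tail/ones → 65535
  i=6: tail/ones → 65535
  i=7: tail/ones → 65535

vd = [40, 65535, 65535, 65535, 65535, 65535, 65535, 65535]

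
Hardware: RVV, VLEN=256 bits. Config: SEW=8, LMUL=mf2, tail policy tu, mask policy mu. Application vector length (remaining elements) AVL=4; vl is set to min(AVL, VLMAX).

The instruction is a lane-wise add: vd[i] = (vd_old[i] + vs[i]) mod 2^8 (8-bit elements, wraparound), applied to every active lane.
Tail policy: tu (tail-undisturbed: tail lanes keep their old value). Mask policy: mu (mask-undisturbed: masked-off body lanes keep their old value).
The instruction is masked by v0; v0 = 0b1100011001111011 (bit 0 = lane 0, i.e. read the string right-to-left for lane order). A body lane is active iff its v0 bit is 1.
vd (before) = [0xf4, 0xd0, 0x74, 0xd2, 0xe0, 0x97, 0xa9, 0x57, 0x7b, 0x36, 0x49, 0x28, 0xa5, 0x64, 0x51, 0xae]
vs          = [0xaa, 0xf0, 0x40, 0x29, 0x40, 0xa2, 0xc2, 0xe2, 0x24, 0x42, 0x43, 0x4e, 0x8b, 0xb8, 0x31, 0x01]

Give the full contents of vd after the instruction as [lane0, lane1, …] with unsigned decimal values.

VLMAX = VLEN×LMUL/SEW = 256×1/2/8 = 16
vl ← min(4, 16) = 4
[0] add(0xf4,0xaa) = 0x9e
[1] add(0xd0,0xf0) = 0xc0
[2] mask-off/keep = 0x74
[3] add(0xd2,0x29) = 0xfb
[4] tail/keep = 0xe0
[5] tail/keep = 0x97
[6] tail/keep = 0xa9
[7] tail/keep = 0x57
[8] tail/keep = 0x7b
[9] tail/keep = 0x36
[10] tail/keep = 0x49
[11] tail/keep = 0x28
[12] tail/keep = 0xa5
[13] tail/keep = 0x64
[14] tail/keep = 0x51
[15] tail/keep = 0xae

vd = [158, 192, 116, 251, 224, 151, 169, 87, 123, 54, 73, 40, 165, 100, 81, 174]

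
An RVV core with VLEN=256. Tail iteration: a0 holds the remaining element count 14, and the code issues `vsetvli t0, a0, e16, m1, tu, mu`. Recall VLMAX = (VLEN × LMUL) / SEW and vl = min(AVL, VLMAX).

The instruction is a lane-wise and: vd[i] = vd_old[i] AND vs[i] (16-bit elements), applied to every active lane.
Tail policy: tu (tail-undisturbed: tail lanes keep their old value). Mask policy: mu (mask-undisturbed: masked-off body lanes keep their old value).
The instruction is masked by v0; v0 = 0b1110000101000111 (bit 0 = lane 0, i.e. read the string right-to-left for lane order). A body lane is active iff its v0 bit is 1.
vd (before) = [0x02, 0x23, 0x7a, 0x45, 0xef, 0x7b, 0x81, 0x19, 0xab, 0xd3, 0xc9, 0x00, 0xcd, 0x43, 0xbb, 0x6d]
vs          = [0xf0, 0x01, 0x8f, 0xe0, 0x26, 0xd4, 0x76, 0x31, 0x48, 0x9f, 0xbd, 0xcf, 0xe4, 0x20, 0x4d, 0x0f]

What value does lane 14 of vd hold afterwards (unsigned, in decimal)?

lanes per group: 256·1/16 = 16
AVL=14 ≤ VLMAX=16, so vl = 14
vd[0] and(0x02,0xf0) -> 0x00
vd[1] and(0x23,0x01) -> 0x01
vd[2] and(0x7a,0x8f) -> 0x0a
vd[3] mask-off/keep -> 0x45
vd[4] mask-off/keep -> 0xef
vd[5] mask-off/keep -> 0x7b
vd[6] and(0x81,0x76) -> 0x00
vd[7] mask-off/keep -> 0x19
vd[8] and(0xab,0x48) -> 0x08
vd[9] mask-off/keep -> 0xd3
vd[10] mask-off/keep -> 0xc9
vd[11] mask-off/keep -> 0x00
vd[12] mask-off/keep -> 0xcd
vd[13] and(0x43,0x20) -> 0x00
vd[14] tail/keep -> 0xbb
vd[15] tail/keep -> 0x6d

vd[14] = 187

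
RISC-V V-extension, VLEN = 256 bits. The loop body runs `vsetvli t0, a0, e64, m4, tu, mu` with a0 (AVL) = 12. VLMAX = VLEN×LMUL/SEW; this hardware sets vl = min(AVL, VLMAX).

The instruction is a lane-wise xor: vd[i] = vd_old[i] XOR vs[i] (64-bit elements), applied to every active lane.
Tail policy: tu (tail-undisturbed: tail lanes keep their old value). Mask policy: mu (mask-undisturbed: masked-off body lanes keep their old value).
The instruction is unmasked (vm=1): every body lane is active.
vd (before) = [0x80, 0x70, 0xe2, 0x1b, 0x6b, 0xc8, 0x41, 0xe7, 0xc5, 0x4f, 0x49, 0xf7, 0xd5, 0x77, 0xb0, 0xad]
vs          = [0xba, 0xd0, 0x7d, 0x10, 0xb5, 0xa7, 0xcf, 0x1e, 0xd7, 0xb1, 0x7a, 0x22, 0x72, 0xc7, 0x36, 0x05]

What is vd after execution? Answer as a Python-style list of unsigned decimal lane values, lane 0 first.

vd = [58, 160, 159, 11, 222, 111, 142, 249, 18, 254, 51, 213, 213, 119, 176, 173]

lanes per group: 256·4/64 = 16
AVL=12 ≤ VLMAX=16, so vl = 12
  i=0: xor(0x80,0xba) → 58
  i=1: xor(0x70,0xd0) → 160
  i=2: xor(0xe2,0x7d) → 159
  i=3: xor(0x1b,0x10) → 11
  i=4: xor(0x6b,0xb5) → 222
  i=5: xor(0xc8,0xa7) → 111
  i=6: xor(0x41,0xcf) → 142
  i=7: xor(0xe7,0x1e) → 249
  i=8: xor(0xc5,0xd7) → 18
  i=9: xor(0x4f,0xb1) → 254
  i=10: xor(0x49,0x7a) → 51
  i=11: xor(0xf7,0x22) → 213
  i=12: tail/keep → 213
  i=13: tail/keep → 119
  i=14: tail/keep → 176
  i=15: tail/keep → 173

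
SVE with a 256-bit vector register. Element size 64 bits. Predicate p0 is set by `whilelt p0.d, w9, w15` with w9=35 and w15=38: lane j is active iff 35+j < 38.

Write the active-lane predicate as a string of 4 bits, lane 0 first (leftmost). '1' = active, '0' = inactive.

predicate = 1110

256-bit reg / 64-bit elem → 4 lanes
p0[j] = (35+j < 38); true for j=0..2 → 3 lanes set
bits (lane 0 leftmost): 1110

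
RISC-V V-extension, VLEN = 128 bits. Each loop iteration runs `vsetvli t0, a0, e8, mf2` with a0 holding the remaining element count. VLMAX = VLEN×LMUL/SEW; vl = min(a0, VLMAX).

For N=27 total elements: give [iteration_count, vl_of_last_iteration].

[iterations, last_vl] = [4, 3]

VLMAX = VLEN×LMUL/SEW = 128×1/2/8 = 8
27 elements at 8/iter → 4 passes, remainder 3 on the last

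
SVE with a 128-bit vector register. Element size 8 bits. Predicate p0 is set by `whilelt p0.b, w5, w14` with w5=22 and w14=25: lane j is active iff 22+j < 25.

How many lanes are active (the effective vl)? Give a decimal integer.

vl = 3

lane count: 128 div 8 = 16
whilelt: lane j active iff 22+j < 25 → j < 3 → 3 active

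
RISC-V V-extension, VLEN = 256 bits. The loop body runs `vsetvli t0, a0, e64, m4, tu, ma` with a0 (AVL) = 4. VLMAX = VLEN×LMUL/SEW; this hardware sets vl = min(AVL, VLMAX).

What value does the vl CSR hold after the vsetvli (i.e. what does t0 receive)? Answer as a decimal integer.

lanes per group: 256·4/64 = 16
vl ← min(4, 16) = 4

vl = 4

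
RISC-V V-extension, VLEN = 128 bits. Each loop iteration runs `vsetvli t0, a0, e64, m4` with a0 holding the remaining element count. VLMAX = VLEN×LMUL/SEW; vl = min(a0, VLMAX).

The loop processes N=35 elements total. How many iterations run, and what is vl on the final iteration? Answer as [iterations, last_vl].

VLMAX = (128 × 4) / 64 = 8 lanes
35 elements at 8/iter → 5 passes, remainder 3 on the last

[iterations, last_vl] = [5, 3]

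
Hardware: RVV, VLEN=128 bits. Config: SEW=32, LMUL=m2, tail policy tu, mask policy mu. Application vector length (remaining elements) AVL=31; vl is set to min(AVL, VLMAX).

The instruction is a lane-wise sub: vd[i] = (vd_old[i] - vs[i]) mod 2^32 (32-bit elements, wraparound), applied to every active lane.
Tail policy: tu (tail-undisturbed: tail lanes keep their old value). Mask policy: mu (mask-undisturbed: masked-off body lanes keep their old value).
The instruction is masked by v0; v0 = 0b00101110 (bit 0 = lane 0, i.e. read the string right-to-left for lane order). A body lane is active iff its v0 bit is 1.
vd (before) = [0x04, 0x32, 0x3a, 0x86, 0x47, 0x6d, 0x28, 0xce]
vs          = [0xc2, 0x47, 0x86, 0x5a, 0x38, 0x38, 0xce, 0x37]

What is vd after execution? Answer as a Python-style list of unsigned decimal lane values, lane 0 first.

vd = [4, 4294967275, 4294967220, 44, 71, 53, 40, 206]

VLMAX = (128 × 2) / 32 = 8 lanes
AVL=31 > VLMAX=8, so vl = 8
lane  0: mask-off/keep ⇒ 0x04
lane  1: sub(0x32,0x47) ⇒ 0xffffffeb
lane  2: sub(0x3a,0x86) ⇒ 0xffffffb4
lane  3: sub(0x86,0x5a) ⇒ 0x2c
lane  4: mask-off/keep ⇒ 0x47
lane  5: sub(0x6d,0x38) ⇒ 0x35
lane  6: mask-off/keep ⇒ 0x28
lane  7: mask-off/keep ⇒ 0xce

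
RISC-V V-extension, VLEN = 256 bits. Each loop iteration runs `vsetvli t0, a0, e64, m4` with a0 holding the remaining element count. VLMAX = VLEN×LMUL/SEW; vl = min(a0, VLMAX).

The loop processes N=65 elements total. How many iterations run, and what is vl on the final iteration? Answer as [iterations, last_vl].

[iterations, last_vl] = [5, 1]

lanes per group: 256·4/64 = 16
65 elements at 16/iter → 5 passes, remainder 1 on the last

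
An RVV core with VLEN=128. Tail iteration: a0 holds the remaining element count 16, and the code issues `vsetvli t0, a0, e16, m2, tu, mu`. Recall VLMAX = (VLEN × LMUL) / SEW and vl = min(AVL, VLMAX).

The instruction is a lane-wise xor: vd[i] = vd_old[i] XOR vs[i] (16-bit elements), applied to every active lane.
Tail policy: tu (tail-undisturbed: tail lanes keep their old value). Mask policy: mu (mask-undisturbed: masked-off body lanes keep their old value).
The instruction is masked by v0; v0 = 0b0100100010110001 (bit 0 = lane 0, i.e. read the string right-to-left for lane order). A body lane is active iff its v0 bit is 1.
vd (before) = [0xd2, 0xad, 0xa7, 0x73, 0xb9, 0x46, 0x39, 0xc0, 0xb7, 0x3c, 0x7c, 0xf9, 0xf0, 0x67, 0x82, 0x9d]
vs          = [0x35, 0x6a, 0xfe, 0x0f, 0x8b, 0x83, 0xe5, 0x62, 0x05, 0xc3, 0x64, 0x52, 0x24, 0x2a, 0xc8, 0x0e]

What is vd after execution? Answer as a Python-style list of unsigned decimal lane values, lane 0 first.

vd = [231, 173, 167, 115, 50, 197, 57, 162, 183, 60, 124, 171, 240, 103, 74, 157]

lanes per group: 128·2/16 = 16
AVL=16 ≤ VLMAX=16, so vl = 16
  i=0: xor(0xd2,0x35) → 231
  i=1: mask-off/keep → 173
  i=2: mask-off/keep → 167
  i=3: mask-off/keep → 115
  i=4: xor(0xb9,0x8b) → 50
  i=5: xor(0x46,0x83) → 197
  i=6: mask-off/keep → 57
  i=7: xor(0xc0,0x62) → 162
  i=8: mask-off/keep → 183
  i=9: mask-off/keep → 60
  i=10: mask-off/keep → 124
  i=11: xor(0xf9,0x52) → 171
  i=12: mask-off/keep → 240
  i=13: mask-off/keep → 103
  i=14: xor(0x82,0xc8) → 74
  i=15: mask-off/keep → 157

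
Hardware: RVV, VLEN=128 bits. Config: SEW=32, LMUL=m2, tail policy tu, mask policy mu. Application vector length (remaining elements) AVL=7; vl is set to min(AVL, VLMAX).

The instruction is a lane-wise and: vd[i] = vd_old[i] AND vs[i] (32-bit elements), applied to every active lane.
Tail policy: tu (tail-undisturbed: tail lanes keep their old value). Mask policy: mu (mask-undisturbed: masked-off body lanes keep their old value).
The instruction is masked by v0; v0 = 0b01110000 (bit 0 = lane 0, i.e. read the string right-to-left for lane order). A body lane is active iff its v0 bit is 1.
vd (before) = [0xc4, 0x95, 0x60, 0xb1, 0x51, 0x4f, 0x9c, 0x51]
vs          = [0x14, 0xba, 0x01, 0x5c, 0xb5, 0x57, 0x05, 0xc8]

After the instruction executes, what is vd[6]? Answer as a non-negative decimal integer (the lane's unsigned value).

vd[6] = 4

VLMAX = VLEN×LMUL/SEW = 128×2/32 = 8
vl ← min(7, 8) = 7
lane  0: mask-off/keep ⇒ 0xc4
lane  1: mask-off/keep ⇒ 0x95
lane  2: mask-off/keep ⇒ 0x60
lane  3: mask-off/keep ⇒ 0xb1
lane  4: and(0x51,0xb5) ⇒ 0x11
lane  5: and(0x4f,0x57) ⇒ 0x47
lane  6: and(0x9c,0x05) ⇒ 0x04
lane  7: tail/keep ⇒ 0x51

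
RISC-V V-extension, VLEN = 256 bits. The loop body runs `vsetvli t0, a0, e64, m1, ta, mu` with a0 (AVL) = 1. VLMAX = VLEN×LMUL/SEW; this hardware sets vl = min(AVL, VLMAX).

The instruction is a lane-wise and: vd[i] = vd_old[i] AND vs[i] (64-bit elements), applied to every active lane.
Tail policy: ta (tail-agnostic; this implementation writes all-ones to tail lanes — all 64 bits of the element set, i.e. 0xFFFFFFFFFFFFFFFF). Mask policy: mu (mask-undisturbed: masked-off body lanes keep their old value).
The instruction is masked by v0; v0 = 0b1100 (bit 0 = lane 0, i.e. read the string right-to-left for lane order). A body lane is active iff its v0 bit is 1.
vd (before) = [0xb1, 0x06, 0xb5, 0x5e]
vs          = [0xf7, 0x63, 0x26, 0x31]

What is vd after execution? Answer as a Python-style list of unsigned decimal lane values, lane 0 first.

vd = [177, 18446744073709551615, 18446744073709551615, 18446744073709551615]

VLMAX = (256 × 1) / 64 = 4 lanes
AVL=1 ≤ VLMAX=4, so vl = 1
  i=0: mask-off/keep → 177
  i=1: tail/ones → 18446744073709551615
  i=2: tail/ones → 18446744073709551615
  i=3: tail/ones → 18446744073709551615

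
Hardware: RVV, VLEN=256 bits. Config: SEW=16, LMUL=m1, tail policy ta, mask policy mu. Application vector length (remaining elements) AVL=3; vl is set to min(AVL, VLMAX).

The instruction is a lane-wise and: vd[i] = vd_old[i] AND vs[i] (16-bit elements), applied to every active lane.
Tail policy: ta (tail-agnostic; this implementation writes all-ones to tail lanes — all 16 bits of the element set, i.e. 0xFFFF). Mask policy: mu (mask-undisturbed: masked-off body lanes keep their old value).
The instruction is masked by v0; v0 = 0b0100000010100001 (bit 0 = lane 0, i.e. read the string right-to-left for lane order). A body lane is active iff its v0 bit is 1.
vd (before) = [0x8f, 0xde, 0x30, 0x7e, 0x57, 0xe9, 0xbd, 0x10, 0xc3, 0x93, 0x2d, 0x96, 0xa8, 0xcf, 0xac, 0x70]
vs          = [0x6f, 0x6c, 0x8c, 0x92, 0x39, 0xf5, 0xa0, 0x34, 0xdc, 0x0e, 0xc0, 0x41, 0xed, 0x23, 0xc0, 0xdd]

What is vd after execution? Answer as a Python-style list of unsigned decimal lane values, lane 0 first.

vd = [15, 222, 48, 65535, 65535, 65535, 65535, 65535, 65535, 65535, 65535, 65535, 65535, 65535, 65535, 65535]

VLMAX = VLEN×LMUL/SEW = 256×1/16 = 16
vl = min(AVL, VLMAX) = min(3, 16) = 3
[0] and(0x8f,0x6f) = 0x0f
[1] mask-off/keep = 0xde
[2] mask-off/keep = 0x30
[3] tail/ones = 0xffff
[4] tail/ones = 0xffff
[5] tail/ones = 0xffff
[6] tail/ones = 0xffff
[7] tail/ones = 0xffff
[8] tail/ones = 0xffff
[9] tail/ones = 0xffff
[10] tail/ones = 0xffff
[11] tail/ones = 0xffff
[12] tail/ones = 0xffff
[13] tail/ones = 0xffff
[14] tail/ones = 0xffff
[15] tail/ones = 0xffff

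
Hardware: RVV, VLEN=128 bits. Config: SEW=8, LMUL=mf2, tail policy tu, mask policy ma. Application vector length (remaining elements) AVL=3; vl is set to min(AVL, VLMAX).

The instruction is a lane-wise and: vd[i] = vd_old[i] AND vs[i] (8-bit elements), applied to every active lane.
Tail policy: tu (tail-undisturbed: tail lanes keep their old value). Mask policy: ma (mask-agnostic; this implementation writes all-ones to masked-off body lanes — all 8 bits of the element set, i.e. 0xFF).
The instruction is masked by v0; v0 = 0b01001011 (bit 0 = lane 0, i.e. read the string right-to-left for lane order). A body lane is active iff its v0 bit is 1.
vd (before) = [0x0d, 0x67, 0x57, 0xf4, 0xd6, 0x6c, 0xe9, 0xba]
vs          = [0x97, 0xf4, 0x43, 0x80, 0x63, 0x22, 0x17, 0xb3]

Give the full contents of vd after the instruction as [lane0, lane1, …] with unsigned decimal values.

VLMAX = VLEN×LMUL/SEW = 128×1/2/8 = 8
vl ← min(3, 8) = 3
[0] and(0x0d,0x97) = 0x05
[1] and(0x67,0xf4) = 0x64
[2] mask-off/ones = 0xff
[3] tail/keep = 0xf4
[4] tail/keep = 0xd6
[5] tail/keep = 0x6c
[6] tail/keep = 0xe9
[7] tail/keep = 0xba

vd = [5, 100, 255, 244, 214, 108, 233, 186]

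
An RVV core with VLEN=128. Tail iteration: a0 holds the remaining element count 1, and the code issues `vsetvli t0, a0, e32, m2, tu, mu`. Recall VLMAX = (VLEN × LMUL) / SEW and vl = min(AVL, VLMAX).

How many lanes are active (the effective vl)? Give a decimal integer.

lanes per group: 128·2/32 = 8
AVL=1 ≤ VLMAX=8, so vl = 1

vl = 1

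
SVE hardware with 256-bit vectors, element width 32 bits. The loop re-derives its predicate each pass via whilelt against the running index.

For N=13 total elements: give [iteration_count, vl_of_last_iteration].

[iterations, last_vl] = [2, 5]

lane count: 256 div 32 = 8
iterations = ceil(13/8) = 2; final-pass vl = 5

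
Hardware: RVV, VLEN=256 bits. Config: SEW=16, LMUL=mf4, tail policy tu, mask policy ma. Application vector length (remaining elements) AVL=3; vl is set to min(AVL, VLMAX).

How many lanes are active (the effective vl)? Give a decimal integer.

vl = 3

lanes per group: 256·1/4/16 = 4
AVL=3 ≤ VLMAX=4, so vl = 3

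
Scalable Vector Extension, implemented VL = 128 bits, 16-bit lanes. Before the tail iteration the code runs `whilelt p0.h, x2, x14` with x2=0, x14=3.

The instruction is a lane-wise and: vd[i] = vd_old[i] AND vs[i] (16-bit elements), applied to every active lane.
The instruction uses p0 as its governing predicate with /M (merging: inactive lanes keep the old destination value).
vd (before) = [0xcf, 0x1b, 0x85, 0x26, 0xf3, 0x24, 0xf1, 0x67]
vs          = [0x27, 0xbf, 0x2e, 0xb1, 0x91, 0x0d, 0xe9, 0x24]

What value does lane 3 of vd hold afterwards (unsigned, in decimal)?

128-bit reg / 16-bit elem → 8 lanes
whilelt: lane j active iff 0+j < 3 → j < 3 → 3 active
lane  0: and(0xcf,0x27) ⇒ 0x07
lane  1: and(0x1b,0xbf) ⇒ 0x1b
lane  2: and(0x85,0x2e) ⇒ 0x04
lane  3: tail/keep ⇒ 0x26
lane  4: tail/keep ⇒ 0xf3
lane  5: tail/keep ⇒ 0x24
lane  6: tail/keep ⇒ 0xf1
lane  7: tail/keep ⇒ 0x67

vd[3] = 38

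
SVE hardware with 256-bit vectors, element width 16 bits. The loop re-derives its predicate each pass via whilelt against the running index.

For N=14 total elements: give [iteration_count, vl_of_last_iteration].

[iterations, last_vl] = [1, 14]

register lanes = 256/16 = 16
iterations = ceil(14/16) = 1; final-pass vl = 14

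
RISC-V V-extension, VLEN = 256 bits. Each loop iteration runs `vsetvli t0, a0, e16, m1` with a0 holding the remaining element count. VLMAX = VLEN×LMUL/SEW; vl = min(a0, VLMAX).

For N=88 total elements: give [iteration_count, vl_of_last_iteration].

[iterations, last_vl] = [6, 8]

VLMAX = VLEN×LMUL/SEW = 256×1/16 = 16
iterations = ceil(88/16) = 6; final-pass vl = 8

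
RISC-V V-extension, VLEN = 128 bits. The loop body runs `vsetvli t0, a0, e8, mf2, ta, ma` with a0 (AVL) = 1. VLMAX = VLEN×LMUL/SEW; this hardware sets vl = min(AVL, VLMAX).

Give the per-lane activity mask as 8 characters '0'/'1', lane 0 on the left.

lanes per group: 128·1/2/8 = 8
vl = min(AVL, VLMAX) = min(1, 8) = 1
bits (lane 0 leftmost): 10000000

predicate = 10000000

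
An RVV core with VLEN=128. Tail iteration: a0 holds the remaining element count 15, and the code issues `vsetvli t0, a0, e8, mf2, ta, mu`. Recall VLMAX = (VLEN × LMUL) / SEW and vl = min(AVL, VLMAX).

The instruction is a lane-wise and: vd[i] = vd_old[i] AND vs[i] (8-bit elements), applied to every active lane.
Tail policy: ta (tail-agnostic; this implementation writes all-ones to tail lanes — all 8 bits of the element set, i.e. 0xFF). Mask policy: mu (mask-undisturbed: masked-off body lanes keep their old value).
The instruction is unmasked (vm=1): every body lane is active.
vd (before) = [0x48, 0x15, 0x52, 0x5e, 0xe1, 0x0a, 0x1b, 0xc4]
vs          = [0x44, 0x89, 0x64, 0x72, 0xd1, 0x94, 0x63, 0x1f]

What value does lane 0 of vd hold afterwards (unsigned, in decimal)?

VLMAX = (128 × 1/2) / 8 = 8 lanes
AVL=15 > VLMAX=8, so vl = 8
lane  0: and(0x48,0x44) ⇒ 0x40
lane  1: and(0x15,0x89) ⇒ 0x01
lane  2: and(0x52,0x64) ⇒ 0x40
lane  3: and(0x5e,0x72) ⇒ 0x52
lane  4: and(0xe1,0xd1) ⇒ 0xc1
lane  5: and(0x0a,0x94) ⇒ 0x00
lane  6: and(0x1b,0x63) ⇒ 0x03
lane  7: and(0xc4,0x1f) ⇒ 0x04

vd[0] = 64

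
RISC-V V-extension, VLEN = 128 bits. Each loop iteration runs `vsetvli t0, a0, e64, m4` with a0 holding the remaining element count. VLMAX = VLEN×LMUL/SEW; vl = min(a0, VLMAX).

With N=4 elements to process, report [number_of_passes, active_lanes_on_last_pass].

[iterations, last_vl] = [1, 4]

VLMAX = VLEN×LMUL/SEW = 128×4/64 = 8
iterations = ceil(4/8) = 1; final-pass vl = 4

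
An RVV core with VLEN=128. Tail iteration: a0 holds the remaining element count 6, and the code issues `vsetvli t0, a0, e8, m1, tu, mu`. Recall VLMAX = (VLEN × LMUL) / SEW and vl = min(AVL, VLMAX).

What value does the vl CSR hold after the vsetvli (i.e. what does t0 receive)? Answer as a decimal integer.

vl = 6

VLMAX = VLEN×LMUL/SEW = 128×1/8 = 16
vl ← min(6, 16) = 6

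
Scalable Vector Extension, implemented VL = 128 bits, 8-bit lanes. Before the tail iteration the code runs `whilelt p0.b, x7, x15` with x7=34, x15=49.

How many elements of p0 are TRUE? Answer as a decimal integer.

register lanes = 128/8 = 16
p0[j] = (34+j < 49); true for j=0..14 → 15 lanes set

vl = 15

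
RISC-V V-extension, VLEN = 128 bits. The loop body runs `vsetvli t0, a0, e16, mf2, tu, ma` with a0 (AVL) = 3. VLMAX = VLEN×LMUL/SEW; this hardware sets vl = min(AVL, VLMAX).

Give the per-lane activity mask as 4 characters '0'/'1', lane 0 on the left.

predicate = 1110

lanes per group: 128·1/2/16 = 4
vl = min(AVL, VLMAX) = min(3, 4) = 3
bits (lane 0 leftmost): 1110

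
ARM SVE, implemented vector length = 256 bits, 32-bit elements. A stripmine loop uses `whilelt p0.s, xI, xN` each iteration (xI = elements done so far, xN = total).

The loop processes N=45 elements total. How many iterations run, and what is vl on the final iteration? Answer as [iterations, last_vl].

[iterations, last_vl] = [6, 5]

lane count: 256 div 32 = 8
45 elements at 8/iter → 6 passes, remainder 5 on the last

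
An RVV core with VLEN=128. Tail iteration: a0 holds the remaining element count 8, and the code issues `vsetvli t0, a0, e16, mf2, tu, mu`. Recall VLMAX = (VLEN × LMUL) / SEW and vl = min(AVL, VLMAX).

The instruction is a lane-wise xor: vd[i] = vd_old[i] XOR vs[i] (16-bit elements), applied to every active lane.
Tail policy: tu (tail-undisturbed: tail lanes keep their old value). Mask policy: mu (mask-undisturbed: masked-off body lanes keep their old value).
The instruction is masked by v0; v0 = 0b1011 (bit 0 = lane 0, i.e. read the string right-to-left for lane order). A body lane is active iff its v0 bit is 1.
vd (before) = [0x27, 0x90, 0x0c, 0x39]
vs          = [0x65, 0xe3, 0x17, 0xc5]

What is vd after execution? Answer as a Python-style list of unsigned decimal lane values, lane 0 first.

VLMAX = (128 × 1/2) / 16 = 4 lanes
vl = min(AVL, VLMAX) = min(8, 4) = 4
  i=0: xor(0x27,0x65) → 66
  i=1: xor(0x90,0xe3) → 115
  i=2: mask-off/keep → 12
  i=3: xor(0x39,0xc5) → 252

vd = [66, 115, 12, 252]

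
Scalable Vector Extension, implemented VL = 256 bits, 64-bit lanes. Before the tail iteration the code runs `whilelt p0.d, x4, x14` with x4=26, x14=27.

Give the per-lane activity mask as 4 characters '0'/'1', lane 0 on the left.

lane count: 256 div 64 = 4
p0[j] = (26+j < 27); true for j=0..0 → 1 lanes set
bits (lane 0 leftmost): 1000

predicate = 1000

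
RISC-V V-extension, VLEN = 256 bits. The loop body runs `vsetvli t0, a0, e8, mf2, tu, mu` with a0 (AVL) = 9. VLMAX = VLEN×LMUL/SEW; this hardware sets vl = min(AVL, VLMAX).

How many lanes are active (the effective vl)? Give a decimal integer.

VLMAX = VLEN×LMUL/SEW = 256×1/2/8 = 16
vl = min(AVL, VLMAX) = min(9, 16) = 9

vl = 9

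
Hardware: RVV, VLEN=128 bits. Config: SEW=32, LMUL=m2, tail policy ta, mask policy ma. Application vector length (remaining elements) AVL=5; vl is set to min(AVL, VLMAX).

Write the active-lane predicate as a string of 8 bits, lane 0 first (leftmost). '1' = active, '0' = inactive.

predicate = 11111000

VLMAX = VLEN×LMUL/SEW = 128×2/32 = 8
vl ← min(5, 8) = 5
bits (lane 0 leftmost): 11111000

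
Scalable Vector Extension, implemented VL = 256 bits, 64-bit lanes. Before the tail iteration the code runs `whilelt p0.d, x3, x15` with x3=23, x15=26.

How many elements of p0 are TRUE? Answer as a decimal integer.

vl = 3

256-bit reg / 64-bit elem → 4 lanes
active while 23+j < 26, i.e. j ∈ [0,3) capped at 4 ⇒ 3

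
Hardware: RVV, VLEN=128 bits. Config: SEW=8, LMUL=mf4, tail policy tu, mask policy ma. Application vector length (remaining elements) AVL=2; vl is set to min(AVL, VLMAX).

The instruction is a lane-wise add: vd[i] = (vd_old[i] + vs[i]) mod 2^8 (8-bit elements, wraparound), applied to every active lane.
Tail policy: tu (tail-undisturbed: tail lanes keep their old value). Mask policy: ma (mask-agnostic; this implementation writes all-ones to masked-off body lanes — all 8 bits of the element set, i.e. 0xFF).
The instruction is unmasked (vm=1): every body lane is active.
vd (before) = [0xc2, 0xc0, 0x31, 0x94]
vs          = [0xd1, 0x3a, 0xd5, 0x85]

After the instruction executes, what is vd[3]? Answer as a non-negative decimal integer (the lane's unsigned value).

vd[3] = 148

VLMAX = VLEN×LMUL/SEW = 128×1/4/8 = 4
vl ← min(2, 4) = 2
[0] add(0xc2,0xd1) = 0x93
[1] add(0xc0,0x3a) = 0xfa
[2] tail/keep = 0x31
[3] tail/keep = 0x94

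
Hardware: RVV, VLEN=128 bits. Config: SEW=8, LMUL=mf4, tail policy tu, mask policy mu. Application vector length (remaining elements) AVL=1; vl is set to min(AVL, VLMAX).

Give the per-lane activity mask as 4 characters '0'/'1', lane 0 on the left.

VLMAX = VLEN×LMUL/SEW = 128×1/4/8 = 4
vl = min(AVL, VLMAX) = min(1, 4) = 1
bits (lane 0 leftmost): 1000

predicate = 1000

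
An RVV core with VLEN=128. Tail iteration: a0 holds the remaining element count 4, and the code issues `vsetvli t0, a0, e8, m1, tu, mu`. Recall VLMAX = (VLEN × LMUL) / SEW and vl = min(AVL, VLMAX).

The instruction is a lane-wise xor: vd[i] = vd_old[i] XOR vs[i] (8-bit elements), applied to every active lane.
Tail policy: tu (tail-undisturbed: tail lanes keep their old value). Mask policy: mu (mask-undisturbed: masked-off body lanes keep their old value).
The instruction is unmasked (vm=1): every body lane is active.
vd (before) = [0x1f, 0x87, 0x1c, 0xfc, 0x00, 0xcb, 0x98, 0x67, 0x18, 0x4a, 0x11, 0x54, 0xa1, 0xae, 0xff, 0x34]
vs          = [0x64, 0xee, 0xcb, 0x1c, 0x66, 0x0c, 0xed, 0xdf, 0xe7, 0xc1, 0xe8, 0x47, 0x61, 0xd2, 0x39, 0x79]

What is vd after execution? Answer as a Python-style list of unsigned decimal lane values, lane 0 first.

VLMAX = VLEN×LMUL/SEW = 128×1/8 = 16
AVL=4 ≤ VLMAX=16, so vl = 4
vd[0] xor(0x1f,0x64) -> 0x7b
vd[1] xor(0x87,0xee) -> 0x69
vd[2] xor(0x1c,0xcb) -> 0xd7
vd[3] xor(0xfc,0x1c) -> 0xe0
vd[4] tail/keep -> 0x00
vd[5] tail/keep -> 0xcb
vd[6] tail/keep -> 0x98
vd[7] tail/keep -> 0x67
vd[8] tail/keep -> 0x18
vd[9] tail/keep -> 0x4a
vd[10] tail/keep -> 0x11
vd[11] tail/keep -> 0x54
vd[12] tail/keep -> 0xa1
vd[13] tail/keep -> 0xae
vd[14] tail/keep -> 0xff
vd[15] tail/keep -> 0x34

vd = [123, 105, 215, 224, 0, 203, 152, 103, 24, 74, 17, 84, 161, 174, 255, 52]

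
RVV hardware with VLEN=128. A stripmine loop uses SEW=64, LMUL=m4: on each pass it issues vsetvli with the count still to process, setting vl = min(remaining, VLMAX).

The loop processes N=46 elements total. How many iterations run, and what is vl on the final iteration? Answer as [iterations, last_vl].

[iterations, last_vl] = [6, 6]

VLMAX = (128 × 4) / 64 = 8 lanes
46 elements at 8/iter → 6 passes, remainder 6 on the last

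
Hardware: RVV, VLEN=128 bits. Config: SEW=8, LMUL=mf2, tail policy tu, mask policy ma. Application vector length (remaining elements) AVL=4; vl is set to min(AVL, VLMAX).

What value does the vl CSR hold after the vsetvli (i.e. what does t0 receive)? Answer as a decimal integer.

vl = 4

VLMAX = VLEN×LMUL/SEW = 128×1/2/8 = 8
AVL=4 ≤ VLMAX=8, so vl = 4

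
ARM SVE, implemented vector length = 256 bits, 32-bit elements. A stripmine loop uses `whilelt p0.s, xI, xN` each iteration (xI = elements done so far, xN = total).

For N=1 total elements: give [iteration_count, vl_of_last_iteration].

256-bit reg / 32-bit elem → 8 lanes
iterations = ceil(1/8) = 1; final-pass vl = 1

[iterations, last_vl] = [1, 1]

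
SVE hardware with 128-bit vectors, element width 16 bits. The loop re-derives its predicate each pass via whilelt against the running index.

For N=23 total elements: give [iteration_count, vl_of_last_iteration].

[iterations, last_vl] = [3, 7]

128-bit reg / 16-bit elem → 8 lanes
N=23: ⌈23/8⌉ = 3 iters; last vl = 23 − 2×8 = 7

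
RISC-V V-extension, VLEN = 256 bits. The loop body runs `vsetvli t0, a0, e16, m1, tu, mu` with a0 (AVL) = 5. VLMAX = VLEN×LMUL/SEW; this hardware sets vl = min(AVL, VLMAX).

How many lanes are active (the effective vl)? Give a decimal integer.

vl = 5

lanes per group: 256·1/16 = 16
vl = min(AVL, VLMAX) = min(5, 16) = 5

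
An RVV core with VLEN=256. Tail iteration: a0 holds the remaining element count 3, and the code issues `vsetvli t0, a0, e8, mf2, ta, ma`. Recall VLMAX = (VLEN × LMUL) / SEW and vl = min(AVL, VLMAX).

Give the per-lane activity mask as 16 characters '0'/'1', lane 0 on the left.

predicate = 1110000000000000

lanes per group: 256·1/2/8 = 16
AVL=3 ≤ VLMAX=16, so vl = 3
bits (lane 0 leftmost): 1110000000000000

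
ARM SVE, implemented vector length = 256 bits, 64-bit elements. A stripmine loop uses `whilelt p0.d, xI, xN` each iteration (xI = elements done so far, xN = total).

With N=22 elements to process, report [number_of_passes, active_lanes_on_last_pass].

[iterations, last_vl] = [6, 2]

256-bit reg / 64-bit elem → 4 lanes
N=22: ⌈22/4⌉ = 6 iters; last vl = 22 − 5×4 = 2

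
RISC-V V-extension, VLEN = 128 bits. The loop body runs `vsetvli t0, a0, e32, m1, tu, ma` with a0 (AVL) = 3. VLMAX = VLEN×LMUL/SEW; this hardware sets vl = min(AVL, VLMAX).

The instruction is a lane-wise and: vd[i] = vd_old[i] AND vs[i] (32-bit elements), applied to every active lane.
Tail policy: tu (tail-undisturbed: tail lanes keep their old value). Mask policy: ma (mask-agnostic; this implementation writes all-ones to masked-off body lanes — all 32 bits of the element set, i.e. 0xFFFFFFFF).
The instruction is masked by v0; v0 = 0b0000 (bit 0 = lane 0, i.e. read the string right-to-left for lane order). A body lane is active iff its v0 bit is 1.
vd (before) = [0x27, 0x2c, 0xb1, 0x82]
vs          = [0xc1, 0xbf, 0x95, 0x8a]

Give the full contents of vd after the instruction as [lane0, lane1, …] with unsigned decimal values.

VLMAX = VLEN×LMUL/SEW = 128×1/32 = 4
vl = min(AVL, VLMAX) = min(3, 4) = 3
[0] mask-off/ones = 0xffffffff
[1] mask-off/ones = 0xffffffff
[2] mask-off/ones = 0xffffffff
[3] tail/keep = 0x82

vd = [4294967295, 4294967295, 4294967295, 130]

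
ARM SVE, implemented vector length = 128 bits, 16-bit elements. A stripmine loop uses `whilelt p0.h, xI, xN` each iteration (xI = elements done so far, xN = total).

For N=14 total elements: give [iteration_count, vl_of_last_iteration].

128-bit reg / 16-bit elem → 8 lanes
N=14: ⌈14/8⌉ = 2 iters; last vl = 14 − 1×8 = 6

[iterations, last_vl] = [2, 6]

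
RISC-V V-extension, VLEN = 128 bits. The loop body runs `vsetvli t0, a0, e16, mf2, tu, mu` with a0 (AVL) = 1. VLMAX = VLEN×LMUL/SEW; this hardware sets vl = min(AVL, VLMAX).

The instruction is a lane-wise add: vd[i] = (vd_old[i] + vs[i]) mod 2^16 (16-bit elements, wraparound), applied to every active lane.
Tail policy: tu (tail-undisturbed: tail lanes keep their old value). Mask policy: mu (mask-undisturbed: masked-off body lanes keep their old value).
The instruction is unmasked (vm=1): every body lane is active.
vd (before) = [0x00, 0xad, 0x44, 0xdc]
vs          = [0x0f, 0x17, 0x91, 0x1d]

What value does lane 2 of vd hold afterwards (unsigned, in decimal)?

vd[2] = 68

VLMAX = VLEN×LMUL/SEW = 128×1/2/16 = 4
AVL=1 ≤ VLMAX=4, so vl = 1
  i=0: add(0x00,0x0f) → 15
  i=1: tail/keep → 173
  i=2: tail/keep → 68
  i=3: tail/keep → 220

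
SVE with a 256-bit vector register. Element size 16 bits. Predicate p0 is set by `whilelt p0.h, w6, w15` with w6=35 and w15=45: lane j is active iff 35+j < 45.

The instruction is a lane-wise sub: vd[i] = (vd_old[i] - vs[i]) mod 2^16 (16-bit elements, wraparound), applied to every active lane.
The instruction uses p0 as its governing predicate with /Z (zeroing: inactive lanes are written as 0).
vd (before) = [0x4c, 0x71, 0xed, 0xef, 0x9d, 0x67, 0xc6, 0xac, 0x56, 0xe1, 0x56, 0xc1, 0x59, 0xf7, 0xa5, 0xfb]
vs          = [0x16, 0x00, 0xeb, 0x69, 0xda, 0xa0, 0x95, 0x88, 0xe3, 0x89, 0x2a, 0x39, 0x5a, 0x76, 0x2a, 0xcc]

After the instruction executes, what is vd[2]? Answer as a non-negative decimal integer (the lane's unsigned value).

vd[2] = 2

register lanes = 256/16 = 16
active while 35+j < 45, i.e. j ∈ [0,10) capped at 16 ⇒ 10
  i=0: sub(0x4c,0x16) → 54
  i=1: sub(0x71,0x00) → 113
  i=2: sub(0xed,0xeb) → 2
  i=3: sub(0xef,0x69) → 134
  i=4: sub(0x9d,0xda) → 65475
  i=5: sub(0x67,0xa0) → 65479
  i=6: sub(0xc6,0x95) → 49
  i=7: sub(0xac,0x88) → 36
  i=8: sub(0x56,0xe3) → 65395
  i=9: sub(0xe1,0x89) → 88
  i=10: tail/zero → 0
  i=11: tail/zero → 0
  i=12: tail/zero → 0
  i=13: tail/zero → 0
  i=14: tail/zero → 0
  i=15: tail/zero → 0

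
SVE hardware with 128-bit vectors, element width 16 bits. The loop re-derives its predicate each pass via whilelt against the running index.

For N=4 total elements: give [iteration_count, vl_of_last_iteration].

[iterations, last_vl] = [1, 4]

register lanes = 128/16 = 8
4 elements at 8/iter → 1 passes, remainder 4 on the last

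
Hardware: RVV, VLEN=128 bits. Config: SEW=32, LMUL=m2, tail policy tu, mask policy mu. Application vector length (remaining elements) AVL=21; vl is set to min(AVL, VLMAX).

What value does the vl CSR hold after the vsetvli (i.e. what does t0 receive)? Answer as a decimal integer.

vl = 8

VLMAX = VLEN×LMUL/SEW = 128×2/32 = 8
vl = min(AVL, VLMAX) = min(21, 8) = 8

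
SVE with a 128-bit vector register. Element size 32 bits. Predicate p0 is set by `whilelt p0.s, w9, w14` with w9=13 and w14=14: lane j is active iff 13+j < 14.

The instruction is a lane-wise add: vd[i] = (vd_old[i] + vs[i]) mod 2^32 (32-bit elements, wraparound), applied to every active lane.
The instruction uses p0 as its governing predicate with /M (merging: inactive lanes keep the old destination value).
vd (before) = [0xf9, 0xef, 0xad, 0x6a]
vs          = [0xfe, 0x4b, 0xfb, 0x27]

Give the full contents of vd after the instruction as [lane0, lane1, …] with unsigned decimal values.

lane count: 128 div 32 = 4
p0[j] = (13+j < 14); true for j=0..0 → 1 lanes set
lane  0: add(0xf9,0xfe) ⇒ 0x1f7
lane  1: tail/keep ⇒ 0xef
lane  2: tail/keep ⇒ 0xad
lane  3: tail/keep ⇒ 0x6a

vd = [503, 239, 173, 106]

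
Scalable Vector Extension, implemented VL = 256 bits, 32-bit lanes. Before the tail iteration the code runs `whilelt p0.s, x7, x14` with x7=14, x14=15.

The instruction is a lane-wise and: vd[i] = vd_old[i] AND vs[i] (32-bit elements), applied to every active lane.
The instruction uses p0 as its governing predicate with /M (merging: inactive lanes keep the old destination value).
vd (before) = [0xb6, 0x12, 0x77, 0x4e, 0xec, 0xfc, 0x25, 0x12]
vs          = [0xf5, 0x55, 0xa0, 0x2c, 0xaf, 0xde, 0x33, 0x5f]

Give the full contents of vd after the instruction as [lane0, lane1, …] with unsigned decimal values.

vd = [180, 18, 119, 78, 236, 252, 37, 18]

lane count: 256 div 32 = 8
active while 14+j < 15, i.e. j ∈ [0,1) capped at 8 ⇒ 1
  i=0: and(0xb6,0xf5) → 180
  i=1: tail/keep → 18
  i=2: tail/keep → 119
  i=3: tail/keep → 78
  i=4: tail/keep → 236
  i=5: tail/keep → 252
  i=6: tail/keep → 37
  i=7: tail/keep → 18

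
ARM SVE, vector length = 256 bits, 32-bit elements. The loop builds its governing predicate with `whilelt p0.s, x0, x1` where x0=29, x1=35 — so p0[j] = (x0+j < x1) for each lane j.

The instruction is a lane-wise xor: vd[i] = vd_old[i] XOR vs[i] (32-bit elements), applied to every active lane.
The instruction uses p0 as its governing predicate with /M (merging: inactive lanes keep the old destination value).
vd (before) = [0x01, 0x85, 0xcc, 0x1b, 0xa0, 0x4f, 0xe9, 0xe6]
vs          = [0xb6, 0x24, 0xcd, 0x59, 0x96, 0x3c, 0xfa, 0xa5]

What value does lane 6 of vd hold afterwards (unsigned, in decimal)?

256-bit reg / 32-bit elem → 8 lanes
p0[j] = (29+j < 35); true for j=0..5 → 6 lanes set
[0] xor(0x01,0xb6) = 0xb7
[1] xor(0x85,0x24) = 0xa1
[2] xor(0xcc,0xcd) = 0x01
[3] xor(0x1b,0x59) = 0x42
[4] xor(0xa0,0x96) = 0x36
[5] xor(0x4f,0x3c) = 0x73
[6] tail/keep = 0xe9
[7] tail/keep = 0xe6

vd[6] = 233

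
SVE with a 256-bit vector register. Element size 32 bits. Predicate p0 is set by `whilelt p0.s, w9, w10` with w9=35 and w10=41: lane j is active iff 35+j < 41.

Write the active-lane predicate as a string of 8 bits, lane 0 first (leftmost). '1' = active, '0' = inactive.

predicate = 11111100

256-bit reg / 32-bit elem → 8 lanes
p0[j] = (35+j < 41); true for j=0..5 → 6 lanes set
bits (lane 0 leftmost): 11111100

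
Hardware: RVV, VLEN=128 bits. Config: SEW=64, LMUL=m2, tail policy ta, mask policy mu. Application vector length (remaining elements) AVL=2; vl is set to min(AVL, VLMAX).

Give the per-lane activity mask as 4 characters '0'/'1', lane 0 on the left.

predicate = 1100

lanes per group: 128·2/64 = 4
AVL=2 ≤ VLMAX=4, so vl = 2
bits (lane 0 leftmost): 1100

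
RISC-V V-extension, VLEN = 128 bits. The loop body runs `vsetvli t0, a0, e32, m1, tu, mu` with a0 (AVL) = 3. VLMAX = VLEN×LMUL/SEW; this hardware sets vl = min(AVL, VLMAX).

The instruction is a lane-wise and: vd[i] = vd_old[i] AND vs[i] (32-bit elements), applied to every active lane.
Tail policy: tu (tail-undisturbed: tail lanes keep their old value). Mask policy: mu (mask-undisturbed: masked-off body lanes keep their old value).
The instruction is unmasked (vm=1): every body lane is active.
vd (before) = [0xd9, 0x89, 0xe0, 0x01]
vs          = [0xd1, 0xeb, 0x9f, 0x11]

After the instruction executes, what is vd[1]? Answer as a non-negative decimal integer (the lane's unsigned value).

lanes per group: 128·1/32 = 4
AVL=3 ≤ VLMAX=4, so vl = 3
[0] and(0xd9,0xd1) = 0xd1
[1] and(0x89,0xeb) = 0x89
[2] and(0xe0,0x9f) = 0x80
[3] tail/keep = 0x01

vd[1] = 137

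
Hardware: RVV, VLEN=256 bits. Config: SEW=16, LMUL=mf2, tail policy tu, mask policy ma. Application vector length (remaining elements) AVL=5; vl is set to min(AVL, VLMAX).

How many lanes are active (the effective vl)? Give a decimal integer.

vl = 5

lanes per group: 256·1/2/16 = 8
AVL=5 ≤ VLMAX=8, so vl = 5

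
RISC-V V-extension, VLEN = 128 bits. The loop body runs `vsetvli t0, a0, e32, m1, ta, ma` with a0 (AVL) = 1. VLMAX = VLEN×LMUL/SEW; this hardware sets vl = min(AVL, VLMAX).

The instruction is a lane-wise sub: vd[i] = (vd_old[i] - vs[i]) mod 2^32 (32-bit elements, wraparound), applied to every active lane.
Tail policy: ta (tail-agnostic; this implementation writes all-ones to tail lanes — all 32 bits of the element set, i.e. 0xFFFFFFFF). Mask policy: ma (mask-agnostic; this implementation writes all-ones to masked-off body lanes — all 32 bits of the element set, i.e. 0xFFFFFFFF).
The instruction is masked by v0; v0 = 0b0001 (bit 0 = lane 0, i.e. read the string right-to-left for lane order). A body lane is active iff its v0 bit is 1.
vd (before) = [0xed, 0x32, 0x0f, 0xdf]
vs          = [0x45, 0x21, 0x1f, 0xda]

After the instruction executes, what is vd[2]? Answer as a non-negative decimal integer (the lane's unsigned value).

vd[2] = 4294967295

VLMAX = (128 × 1) / 32 = 4 lanes
AVL=1 ≤ VLMAX=4, so vl = 1
[0] sub(0xed,0x45) = 0xa8
[1] tail/ones = 0xffffffff
[2] tail/ones = 0xffffffff
[3] tail/ones = 0xffffffff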